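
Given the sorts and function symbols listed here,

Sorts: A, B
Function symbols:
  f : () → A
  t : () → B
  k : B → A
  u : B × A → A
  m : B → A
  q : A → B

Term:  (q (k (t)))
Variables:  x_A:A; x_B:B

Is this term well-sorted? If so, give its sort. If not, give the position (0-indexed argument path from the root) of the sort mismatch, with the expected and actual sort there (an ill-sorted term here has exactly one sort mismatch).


    (t) : B
  (k (t)) : A
(q (k (t))) : B

well-sorted; sort = B


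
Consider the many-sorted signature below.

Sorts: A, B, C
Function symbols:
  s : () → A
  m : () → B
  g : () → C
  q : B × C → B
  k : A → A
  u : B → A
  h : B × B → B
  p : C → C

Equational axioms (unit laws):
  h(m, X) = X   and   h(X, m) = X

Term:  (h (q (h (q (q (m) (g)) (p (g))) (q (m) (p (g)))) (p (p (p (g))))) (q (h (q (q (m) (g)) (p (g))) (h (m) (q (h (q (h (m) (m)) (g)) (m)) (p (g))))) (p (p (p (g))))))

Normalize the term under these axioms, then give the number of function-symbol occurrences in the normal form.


size = 35

1. (h (q (h (q (q (m) (g)) (p (g))) (q (m) (p (g)))) (p (p (p (g))))) (q (h (q (q (m) (g)) (p (g))) (h (m) (q (h (q (h (m) (m)) (g)) (m)) (p (g))))) (p (p (p (g))))))  →  (h (q (h (q (q (m) (g)) (p (g))) (q (m) (p (g)))) (p (p (p (g))))) (q (h (q (q (m) (g)) (p (g))) (q (h (q (h (m) (m)) (g)) (m)) (p (g)))) (p (p (p (g))))))
2. (h (q (h (q (q (m) (g)) (p (g))) (q (m) (p (g)))) (p (p (p (g))))) (q (h (q (q (m) (g)) (p (g))) (q (h (q (h (m) (m)) (g)) (m)) (p (g)))) (p (p (p (g))))))  →  (h (q (h (q (q (m) (g)) (p (g))) (q (m) (p (g)))) (p (p (p (g))))) (q (h (q (q (m) (g)) (p (g))) (q (q (h (m) (m)) (g)) (p (g)))) (p (p (p (g))))))
3. (h (q (h (q (q (m) (g)) (p (g))) (q (m) (p (g)))) (p (p (p (g))))) (q (h (q (q (m) (g)) (p (g))) (q (q (h (m) (m)) (g)) (p (g)))) (p (p (p (g))))))  →  (h (q (h (q (q (m) (g)) (p (g))) (q (m) (p (g)))) (p (p (p (g))))) (q (h (q (q (m) (g)) (p (g))) (q (q (m) (g)) (p (g)))) (p (p (p (g))))))
normal form: (h (q (h (q (q (m) (g)) (p (g))) (q (m) (p (g)))) (p (p (p (g))))) (q (h (q (q (m) (g)) (p (g))) (q (q (m) (g)) (p (g)))) (p (p (p (g))))))


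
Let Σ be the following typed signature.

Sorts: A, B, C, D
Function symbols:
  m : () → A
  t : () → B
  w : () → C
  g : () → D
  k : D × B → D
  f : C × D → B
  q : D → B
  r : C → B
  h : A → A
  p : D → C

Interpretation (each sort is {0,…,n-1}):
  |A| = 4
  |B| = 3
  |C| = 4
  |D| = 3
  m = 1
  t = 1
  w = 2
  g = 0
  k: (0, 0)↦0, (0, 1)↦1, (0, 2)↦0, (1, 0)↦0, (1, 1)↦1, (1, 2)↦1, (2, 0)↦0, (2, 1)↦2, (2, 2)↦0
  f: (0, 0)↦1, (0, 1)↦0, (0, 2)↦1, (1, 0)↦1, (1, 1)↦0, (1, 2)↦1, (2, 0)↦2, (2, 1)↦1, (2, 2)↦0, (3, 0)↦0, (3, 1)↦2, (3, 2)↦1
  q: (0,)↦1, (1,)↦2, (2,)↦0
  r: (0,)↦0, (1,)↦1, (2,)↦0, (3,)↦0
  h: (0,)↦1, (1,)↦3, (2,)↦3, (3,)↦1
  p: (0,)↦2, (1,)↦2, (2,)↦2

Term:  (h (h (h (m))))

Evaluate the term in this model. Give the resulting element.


value = 3

  m = 1
  (h (m)) = h(1,) = 3
  (h (h (m))) = h(3,) = 1
  (h (h (h (m)))) = h(1,) = 3


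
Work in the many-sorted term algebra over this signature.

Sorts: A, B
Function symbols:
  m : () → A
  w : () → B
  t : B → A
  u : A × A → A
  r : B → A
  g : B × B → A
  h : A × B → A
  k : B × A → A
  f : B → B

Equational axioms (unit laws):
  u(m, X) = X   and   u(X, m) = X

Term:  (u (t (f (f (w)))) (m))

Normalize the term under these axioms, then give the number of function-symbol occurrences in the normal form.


1. (u (t (f (f (w)))) (m))  →  (t (f (f (w))))
normal form: (t (f (f (w))))

size = 4


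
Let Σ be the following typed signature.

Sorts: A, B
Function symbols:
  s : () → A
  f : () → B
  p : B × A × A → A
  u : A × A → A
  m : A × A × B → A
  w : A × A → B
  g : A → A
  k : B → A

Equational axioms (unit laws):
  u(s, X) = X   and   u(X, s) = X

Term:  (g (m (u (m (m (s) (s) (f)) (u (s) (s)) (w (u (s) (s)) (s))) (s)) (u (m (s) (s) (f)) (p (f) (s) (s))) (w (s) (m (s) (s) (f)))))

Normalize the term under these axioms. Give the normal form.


1. (g (m (u (m (m (s) (s) (f)) (u (s) (s)) (w (u (s) (s)) (s))) (s)) (u (m (s) (s) (f)) (p (f) (s) (s))) (w (s) (m (s) (s) (f)))))  →  (g (m (m (m (s) (s) (f)) (u (s) (s)) (w (u (s) (s)) (s))) (u (m (s) (s) (f)) (p (f) (s) (s))) (w (s) (m (s) (s) (f)))))
2. (g (m (m (m (s) (s) (f)) (u (s) (s)) (w (u (s) (s)) (s))) (u (m (s) (s) (f)) (p (f) (s) (s))) (w (s) (m (s) (s) (f)))))  →  (g (m (m (m (s) (s) (f)) (s) (w (u (s) (s)) (s))) (u (m (s) (s) (f)) (p (f) (s) (s))) (w (s) (m (s) (s) (f)))))
3. (g (m (m (m (s) (s) (f)) (s) (w (u (s) (s)) (s))) (u (m (s) (s) (f)) (p (f) (s) (s))) (w (s) (m (s) (s) (f)))))  →  (g (m (m (m (s) (s) (f)) (s) (w (s) (s))) (u (m (s) (s) (f)) (p (f) (s) (s))) (w (s) (m (s) (s) (f)))))

normal form = (g (m (m (m (s) (s) (f)) (s) (w (s) (s))) (u (m (s) (s) (f)) (p (f) (s) (s))) (w (s) (m (s) (s) (f)))))


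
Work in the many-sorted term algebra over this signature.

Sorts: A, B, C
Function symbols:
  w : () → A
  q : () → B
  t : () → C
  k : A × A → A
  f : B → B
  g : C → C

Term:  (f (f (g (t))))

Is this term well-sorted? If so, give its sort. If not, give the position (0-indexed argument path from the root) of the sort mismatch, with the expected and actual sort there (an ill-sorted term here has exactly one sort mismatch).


ill-sorted at position [0, 0]: expected B, got C

      (t) : C
    (g (t)) : C
  (f (g (t))) : ✗ arg 0 at [0, 0] has sort C, expected B


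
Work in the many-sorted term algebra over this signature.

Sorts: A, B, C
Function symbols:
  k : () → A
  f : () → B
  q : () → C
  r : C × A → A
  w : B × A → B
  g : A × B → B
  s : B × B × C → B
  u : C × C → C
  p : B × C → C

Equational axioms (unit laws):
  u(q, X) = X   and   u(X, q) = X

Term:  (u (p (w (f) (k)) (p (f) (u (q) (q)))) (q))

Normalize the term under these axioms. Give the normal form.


normal form = (p (w (f) (k)) (p (f) (q)))

1. (u (p (w (f) (k)) (p (f) (u (q) (q)))) (q))  →  (p (w (f) (k)) (p (f) (u (q) (q))))
2. (p (w (f) (k)) (p (f) (u (q) (q))))  →  (p (w (f) (k)) (p (f) (q)))


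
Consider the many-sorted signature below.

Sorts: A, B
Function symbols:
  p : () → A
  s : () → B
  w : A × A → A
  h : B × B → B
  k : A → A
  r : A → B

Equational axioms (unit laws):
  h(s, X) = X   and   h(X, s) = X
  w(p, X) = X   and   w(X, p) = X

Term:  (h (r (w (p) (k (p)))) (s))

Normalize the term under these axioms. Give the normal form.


1. (h (r (w (p) (k (p)))) (s))  →  (r (w (p) (k (p))))
2. (r (w (p) (k (p))))  →  (r (k (p)))

normal form = (r (k (p)))


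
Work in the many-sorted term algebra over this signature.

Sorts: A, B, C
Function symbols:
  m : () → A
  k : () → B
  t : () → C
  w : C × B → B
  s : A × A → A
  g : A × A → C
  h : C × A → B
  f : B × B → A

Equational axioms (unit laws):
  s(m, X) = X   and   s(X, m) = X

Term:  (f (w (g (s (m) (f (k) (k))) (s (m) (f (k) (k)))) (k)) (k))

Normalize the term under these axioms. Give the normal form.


1. (f (w (g (s (m) (f (k) (k))) (s (m) (f (k) (k)))) (k)) (k))  →  (f (w (g (f (k) (k)) (s (m) (f (k) (k)))) (k)) (k))
2. (f (w (g (f (k) (k)) (s (m) (f (k) (k)))) (k)) (k))  →  (f (w (g (f (k) (k)) (f (k) (k))) (k)) (k))

normal form = (f (w (g (f (k) (k)) (f (k) (k))) (k)) (k))


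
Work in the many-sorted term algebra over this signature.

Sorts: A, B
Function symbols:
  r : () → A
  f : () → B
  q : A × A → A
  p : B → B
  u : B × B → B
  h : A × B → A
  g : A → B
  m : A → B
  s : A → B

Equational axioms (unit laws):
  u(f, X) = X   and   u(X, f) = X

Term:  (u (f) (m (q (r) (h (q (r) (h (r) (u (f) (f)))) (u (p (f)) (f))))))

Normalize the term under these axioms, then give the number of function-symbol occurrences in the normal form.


1. (u (f) (m (q (r) (h (q (r) (h (r) (u (f) (f)))) (u (p (f)) (f))))))  →  (m (q (r) (h (q (r) (h (r) (u (f) (f)))) (u (p (f)) (f)))))
2. (m (q (r) (h (q (r) (h (r) (u (f) (f)))) (u (p (f)) (f)))))  →  (m (q (r) (h (q (r) (h (r) (f))) (u (p (f)) (f)))))
3. (m (q (r) (h (q (r) (h (r) (f))) (u (p (f)) (f)))))  →  (m (q (r) (h (q (r) (h (r) (f))) (p (f)))))
normal form: (m (q (r) (h (q (r) (h (r) (f))) (p (f)))))

size = 11


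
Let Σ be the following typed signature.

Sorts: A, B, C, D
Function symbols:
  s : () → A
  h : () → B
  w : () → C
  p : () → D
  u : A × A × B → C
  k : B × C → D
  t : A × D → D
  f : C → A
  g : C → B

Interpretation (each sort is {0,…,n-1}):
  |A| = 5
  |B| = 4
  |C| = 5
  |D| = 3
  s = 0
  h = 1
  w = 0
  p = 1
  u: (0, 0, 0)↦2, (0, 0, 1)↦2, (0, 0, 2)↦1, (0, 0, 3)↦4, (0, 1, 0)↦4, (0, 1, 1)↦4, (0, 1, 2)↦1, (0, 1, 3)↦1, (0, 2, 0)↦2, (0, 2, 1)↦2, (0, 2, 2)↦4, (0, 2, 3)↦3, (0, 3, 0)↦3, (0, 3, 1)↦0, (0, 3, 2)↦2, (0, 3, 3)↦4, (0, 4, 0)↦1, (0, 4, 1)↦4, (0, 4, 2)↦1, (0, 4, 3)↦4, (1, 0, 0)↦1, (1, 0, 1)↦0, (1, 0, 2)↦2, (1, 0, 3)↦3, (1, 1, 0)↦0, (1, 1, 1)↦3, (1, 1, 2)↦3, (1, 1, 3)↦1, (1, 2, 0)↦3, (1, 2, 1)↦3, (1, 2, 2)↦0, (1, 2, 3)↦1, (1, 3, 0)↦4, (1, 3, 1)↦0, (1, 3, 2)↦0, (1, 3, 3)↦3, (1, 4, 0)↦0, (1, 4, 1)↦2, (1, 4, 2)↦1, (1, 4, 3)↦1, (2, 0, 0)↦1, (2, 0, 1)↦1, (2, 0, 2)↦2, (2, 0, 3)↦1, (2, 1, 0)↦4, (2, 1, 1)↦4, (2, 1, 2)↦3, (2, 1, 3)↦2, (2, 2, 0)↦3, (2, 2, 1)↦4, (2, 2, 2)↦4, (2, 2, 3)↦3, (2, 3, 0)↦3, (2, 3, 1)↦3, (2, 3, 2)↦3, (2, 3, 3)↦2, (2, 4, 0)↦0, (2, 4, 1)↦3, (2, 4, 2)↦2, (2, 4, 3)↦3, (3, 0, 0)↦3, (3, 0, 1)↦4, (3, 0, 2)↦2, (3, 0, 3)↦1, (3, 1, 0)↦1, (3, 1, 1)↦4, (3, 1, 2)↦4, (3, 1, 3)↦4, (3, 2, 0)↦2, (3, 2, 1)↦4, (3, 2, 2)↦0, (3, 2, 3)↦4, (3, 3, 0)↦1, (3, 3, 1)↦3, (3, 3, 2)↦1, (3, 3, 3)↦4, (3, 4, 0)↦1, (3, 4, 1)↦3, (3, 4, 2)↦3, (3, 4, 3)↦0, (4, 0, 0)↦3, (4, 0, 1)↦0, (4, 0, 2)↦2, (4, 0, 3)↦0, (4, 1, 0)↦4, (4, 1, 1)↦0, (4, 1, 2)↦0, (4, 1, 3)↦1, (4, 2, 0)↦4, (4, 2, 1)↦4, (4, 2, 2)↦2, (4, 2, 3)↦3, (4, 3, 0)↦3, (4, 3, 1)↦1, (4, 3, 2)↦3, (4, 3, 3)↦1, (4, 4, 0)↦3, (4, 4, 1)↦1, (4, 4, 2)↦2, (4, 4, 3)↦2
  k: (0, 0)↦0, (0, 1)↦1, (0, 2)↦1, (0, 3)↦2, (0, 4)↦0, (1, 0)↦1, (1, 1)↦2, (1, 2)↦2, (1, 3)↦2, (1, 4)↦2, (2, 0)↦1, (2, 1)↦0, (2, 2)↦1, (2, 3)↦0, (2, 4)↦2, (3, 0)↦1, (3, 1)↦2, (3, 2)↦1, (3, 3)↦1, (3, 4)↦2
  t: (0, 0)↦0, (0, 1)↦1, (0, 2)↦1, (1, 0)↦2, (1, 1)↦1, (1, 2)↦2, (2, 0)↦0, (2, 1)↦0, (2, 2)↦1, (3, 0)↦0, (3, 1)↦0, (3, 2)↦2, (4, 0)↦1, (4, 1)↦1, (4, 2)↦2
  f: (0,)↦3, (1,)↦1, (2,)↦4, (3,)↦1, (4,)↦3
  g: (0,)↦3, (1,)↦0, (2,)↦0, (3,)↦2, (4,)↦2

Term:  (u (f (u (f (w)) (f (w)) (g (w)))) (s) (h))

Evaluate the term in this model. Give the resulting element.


value = 4

  w = 0
  (f (w)) = f(0,) = 3
  w = 0
  (f (w)) = f(0,) = 3
  w = 0
  (g (w)) = g(0,) = 3
  (u (f (w)) (f (w)) (g (w))) = u(3, 3, 3) = 4
  (f (u (f (w)) (f (w)) (g (w)))) = f(4,) = 3
  s = 0
  h = 1
  (u (f (u (f (w)) (f (w)) (g (w)))) (s) (h)) = u(3, 0, 1) = 4


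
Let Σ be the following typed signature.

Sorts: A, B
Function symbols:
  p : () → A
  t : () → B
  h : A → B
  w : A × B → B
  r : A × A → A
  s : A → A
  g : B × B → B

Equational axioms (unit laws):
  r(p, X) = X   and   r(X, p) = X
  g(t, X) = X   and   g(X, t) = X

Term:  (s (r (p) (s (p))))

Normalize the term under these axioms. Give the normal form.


1. (s (r (p) (s (p))))  →  (s (s (p)))

normal form = (s (s (p)))


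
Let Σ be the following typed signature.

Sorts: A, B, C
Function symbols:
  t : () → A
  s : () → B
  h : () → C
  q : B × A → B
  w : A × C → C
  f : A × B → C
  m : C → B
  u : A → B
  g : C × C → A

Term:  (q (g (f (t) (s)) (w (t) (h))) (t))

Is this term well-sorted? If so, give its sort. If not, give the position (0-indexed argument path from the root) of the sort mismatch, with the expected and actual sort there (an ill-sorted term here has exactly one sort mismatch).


      (t) : A
      (s) : B
    (f (t) (s)) : C
      (t) : A
      (h) : C
    (w (t) (h)) : C
  (g (f (t) (s)) (w (t) (h))) : A
  (t) : A
(q (g (f (t) (s)) (w (t) (h))) (t)) : ✗ arg 0 at [0] has sort A, expected B

ill-sorted at position [0]: expected B, got A


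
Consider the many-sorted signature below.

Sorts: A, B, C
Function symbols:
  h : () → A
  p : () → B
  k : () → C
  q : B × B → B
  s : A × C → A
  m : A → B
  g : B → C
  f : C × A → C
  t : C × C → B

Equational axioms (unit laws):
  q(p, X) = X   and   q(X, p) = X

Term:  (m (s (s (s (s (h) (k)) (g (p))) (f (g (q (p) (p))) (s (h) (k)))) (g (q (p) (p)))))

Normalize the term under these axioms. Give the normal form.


normal form = (m (s (s (s (s (h) (k)) (g (p))) (f (g (p)) (s (h) (k)))) (g (p))))

1. (m (s (s (s (s (h) (k)) (g (p))) (f (g (q (p) (p))) (s (h) (k)))) (g (q (p) (p)))))  →  (m (s (s (s (s (h) (k)) (g (p))) (f (g (p)) (s (h) (k)))) (g (q (p) (p)))))
2. (m (s (s (s (s (h) (k)) (g (p))) (f (g (p)) (s (h) (k)))) (g (q (p) (p)))))  →  (m (s (s (s (s (h) (k)) (g (p))) (f (g (p)) (s (h) (k)))) (g (p))))


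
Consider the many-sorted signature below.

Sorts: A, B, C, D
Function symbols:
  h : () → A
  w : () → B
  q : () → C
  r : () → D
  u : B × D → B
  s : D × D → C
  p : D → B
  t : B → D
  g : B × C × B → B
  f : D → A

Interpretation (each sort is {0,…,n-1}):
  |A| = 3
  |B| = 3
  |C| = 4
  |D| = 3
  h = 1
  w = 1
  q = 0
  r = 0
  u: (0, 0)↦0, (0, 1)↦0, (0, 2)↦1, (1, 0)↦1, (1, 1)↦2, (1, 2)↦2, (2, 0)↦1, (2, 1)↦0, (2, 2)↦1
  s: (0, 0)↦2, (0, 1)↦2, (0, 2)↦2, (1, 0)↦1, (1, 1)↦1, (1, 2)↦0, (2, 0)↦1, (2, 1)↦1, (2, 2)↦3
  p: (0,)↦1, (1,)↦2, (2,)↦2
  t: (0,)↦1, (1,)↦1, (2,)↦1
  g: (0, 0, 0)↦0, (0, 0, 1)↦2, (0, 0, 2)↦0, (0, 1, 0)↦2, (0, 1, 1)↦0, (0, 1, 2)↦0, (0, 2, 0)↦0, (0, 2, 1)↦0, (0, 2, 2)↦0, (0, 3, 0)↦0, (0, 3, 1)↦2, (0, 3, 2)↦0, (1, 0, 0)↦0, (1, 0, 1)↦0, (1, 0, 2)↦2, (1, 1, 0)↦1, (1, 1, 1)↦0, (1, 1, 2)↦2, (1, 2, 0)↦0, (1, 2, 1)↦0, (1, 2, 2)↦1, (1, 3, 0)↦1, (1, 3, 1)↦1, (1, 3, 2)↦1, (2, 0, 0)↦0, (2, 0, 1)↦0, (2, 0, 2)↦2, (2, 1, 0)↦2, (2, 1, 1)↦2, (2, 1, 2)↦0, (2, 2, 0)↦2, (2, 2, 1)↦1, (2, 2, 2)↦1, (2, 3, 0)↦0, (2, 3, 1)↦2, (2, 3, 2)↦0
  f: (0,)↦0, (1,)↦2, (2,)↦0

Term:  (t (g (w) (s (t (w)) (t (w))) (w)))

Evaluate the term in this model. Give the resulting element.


  w = 1
  w = 1
  (t (w)) = t(1,) = 1
  w = 1
  (t (w)) = t(1,) = 1
  (s (t (w)) (t (w))) = s(1, 1) = 1
  w = 1
  (g (w) (s (t (w)) (t (w))) (w)) = g(1, 1, 1) = 0
  (t (g (w) (s (t (w)) (t (w))) (w))) = t(0,) = 1

value = 1


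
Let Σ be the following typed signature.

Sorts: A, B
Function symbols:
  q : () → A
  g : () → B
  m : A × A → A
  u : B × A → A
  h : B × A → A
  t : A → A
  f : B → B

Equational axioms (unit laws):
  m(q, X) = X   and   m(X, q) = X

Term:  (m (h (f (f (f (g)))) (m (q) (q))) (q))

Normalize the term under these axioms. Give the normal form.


normal form = (h (f (f (f (g)))) (q))

1. (m (h (f (f (f (g)))) (m (q) (q))) (q))  →  (h (f (f (f (g)))) (m (q) (q)))
2. (h (f (f (f (g)))) (m (q) (q)))  →  (h (f (f (f (g)))) (q))


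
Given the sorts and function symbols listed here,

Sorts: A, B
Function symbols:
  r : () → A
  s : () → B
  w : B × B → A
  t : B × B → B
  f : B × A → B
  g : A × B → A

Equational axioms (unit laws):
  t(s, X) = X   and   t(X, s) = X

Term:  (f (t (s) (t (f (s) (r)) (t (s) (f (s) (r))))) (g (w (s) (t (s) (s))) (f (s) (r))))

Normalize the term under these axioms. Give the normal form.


1. (f (t (s) (t (f (s) (r)) (t (s) (f (s) (r))))) (g (w (s) (t (s) (s))) (f (s) (r))))  →  (f (t (f (s) (r)) (t (s) (f (s) (r)))) (g (w (s) (t (s) (s))) (f (s) (r))))
2. (f (t (f (s) (r)) (t (s) (f (s) (r)))) (g (w (s) (t (s) (s))) (f (s) (r))))  →  (f (t (f (s) (r)) (f (s) (r))) (g (w (s) (t (s) (s))) (f (s) (r))))
3. (f (t (f (s) (r)) (f (s) (r))) (g (w (s) (t (s) (s))) (f (s) (r))))  →  (f (t (f (s) (r)) (f (s) (r))) (g (w (s) (s)) (f (s) (r))))

normal form = (f (t (f (s) (r)) (f (s) (r))) (g (w (s) (s)) (f (s) (r))))


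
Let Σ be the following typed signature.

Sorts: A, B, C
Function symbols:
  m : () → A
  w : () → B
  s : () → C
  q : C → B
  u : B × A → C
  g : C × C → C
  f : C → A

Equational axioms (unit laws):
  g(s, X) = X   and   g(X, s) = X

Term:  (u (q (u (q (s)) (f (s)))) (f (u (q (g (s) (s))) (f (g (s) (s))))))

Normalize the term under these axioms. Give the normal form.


1. (u (q (u (q (s)) (f (s)))) (f (u (q (g (s) (s))) (f (g (s) (s))))))  →  (u (q (u (q (s)) (f (s)))) (f (u (q (s)) (f (g (s) (s))))))
2. (u (q (u (q (s)) (f (s)))) (f (u (q (s)) (f (g (s) (s))))))  →  (u (q (u (q (s)) (f (s)))) (f (u (q (s)) (f (s)))))

normal form = (u (q (u (q (s)) (f (s)))) (f (u (q (s)) (f (s)))))


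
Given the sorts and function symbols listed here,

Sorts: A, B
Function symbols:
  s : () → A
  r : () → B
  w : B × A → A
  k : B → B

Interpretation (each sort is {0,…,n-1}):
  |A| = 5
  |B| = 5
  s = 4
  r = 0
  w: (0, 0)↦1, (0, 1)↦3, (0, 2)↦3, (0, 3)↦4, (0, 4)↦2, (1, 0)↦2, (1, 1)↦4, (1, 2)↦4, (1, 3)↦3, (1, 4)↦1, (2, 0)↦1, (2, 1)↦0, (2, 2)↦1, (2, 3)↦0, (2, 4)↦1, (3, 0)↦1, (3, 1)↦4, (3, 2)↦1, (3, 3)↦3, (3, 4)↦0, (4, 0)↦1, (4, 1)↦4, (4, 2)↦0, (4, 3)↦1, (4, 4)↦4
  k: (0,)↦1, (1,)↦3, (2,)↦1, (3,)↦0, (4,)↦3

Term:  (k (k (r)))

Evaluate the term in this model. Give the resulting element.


  r = 0
  (k (r)) = k(0,) = 1
  (k (k (r))) = k(1,) = 3

value = 3


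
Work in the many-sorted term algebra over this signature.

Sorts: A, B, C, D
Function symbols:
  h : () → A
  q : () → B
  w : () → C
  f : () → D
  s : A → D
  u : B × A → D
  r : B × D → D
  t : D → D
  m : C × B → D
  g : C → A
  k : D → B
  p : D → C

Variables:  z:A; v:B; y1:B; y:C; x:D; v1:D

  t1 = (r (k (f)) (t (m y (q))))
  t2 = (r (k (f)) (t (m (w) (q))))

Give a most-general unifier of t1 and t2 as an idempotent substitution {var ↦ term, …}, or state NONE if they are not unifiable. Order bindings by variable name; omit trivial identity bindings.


{y ↦ (w)}


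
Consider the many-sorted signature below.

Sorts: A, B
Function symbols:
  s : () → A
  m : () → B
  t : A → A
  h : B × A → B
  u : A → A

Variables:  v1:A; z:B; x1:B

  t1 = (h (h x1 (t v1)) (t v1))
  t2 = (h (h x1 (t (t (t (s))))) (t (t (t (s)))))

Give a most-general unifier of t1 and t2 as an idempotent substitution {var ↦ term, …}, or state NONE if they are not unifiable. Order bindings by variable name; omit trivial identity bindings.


{v1 ↦ (t (t (s)))}


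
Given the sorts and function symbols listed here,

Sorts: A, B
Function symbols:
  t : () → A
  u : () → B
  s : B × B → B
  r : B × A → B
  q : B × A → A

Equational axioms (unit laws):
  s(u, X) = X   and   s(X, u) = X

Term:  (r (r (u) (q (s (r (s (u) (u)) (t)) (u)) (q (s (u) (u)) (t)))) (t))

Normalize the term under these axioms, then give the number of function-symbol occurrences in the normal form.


1. (r (r (u) (q (s (r (s (u) (u)) (t)) (u)) (q (s (u) (u)) (t)))) (t))  →  (r (r (u) (q (r (s (u) (u)) (t)) (q (s (u) (u)) (t)))) (t))
2. (r (r (u) (q (r (s (u) (u)) (t)) (q (s (u) (u)) (t)))) (t))  →  (r (r (u) (q (r (u) (t)) (q (s (u) (u)) (t)))) (t))
3. (r (r (u) (q (r (u) (t)) (q (s (u) (u)) (t)))) (t))  →  (r (r (u) (q (r (u) (t)) (q (u) (t)))) (t))
normal form: (r (r (u) (q (r (u) (t)) (q (u) (t)))) (t))

size = 11


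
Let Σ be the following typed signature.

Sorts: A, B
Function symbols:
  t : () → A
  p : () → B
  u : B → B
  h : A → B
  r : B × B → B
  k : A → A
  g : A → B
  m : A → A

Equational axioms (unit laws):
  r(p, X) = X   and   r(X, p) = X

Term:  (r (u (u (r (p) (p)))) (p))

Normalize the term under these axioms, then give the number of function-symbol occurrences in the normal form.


1. (r (u (u (r (p) (p)))) (p))  →  (u (u (r (p) (p))))
2. (u (u (r (p) (p))))  →  (u (u (p)))
normal form: (u (u (p)))

size = 3


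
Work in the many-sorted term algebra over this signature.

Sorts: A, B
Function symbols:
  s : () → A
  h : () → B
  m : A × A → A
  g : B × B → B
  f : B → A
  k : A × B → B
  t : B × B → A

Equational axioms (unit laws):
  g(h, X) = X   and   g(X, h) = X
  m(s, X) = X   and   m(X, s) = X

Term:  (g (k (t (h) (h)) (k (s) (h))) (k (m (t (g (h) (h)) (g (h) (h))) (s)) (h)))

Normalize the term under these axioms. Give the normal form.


normal form = (g (k (t (h) (h)) (k (s) (h))) (k (t (h) (h)) (h)))

1. (g (k (t (h) (h)) (k (s) (h))) (k (m (t (g (h) (h)) (g (h) (h))) (s)) (h)))  →  (g (k (t (h) (h)) (k (s) (h))) (k (t (g (h) (h)) (g (h) (h))) (h)))
2. (g (k (t (h) (h)) (k (s) (h))) (k (t (g (h) (h)) (g (h) (h))) (h)))  →  (g (k (t (h) (h)) (k (s) (h))) (k (t (h) (g (h) (h))) (h)))
3. (g (k (t (h) (h)) (k (s) (h))) (k (t (h) (g (h) (h))) (h)))  →  (g (k (t (h) (h)) (k (s) (h))) (k (t (h) (h)) (h)))


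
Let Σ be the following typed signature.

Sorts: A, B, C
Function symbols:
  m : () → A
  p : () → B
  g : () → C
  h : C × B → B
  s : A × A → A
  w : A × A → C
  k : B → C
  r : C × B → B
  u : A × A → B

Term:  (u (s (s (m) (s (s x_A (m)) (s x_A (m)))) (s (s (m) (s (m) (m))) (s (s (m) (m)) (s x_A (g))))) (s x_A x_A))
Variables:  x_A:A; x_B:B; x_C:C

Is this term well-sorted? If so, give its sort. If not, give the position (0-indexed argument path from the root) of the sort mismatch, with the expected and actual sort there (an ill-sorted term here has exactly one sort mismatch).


ill-sorted at position [0, 1, 1, 1, 1]: expected A, got C

      (m) : A
          x_A : A
          (m) : A
        (s x_A (m)) : A
          x_A : A
          (m) : A
        (s x_A (m)) : A
      (s (s x_A (m)) (s x_A (m))) : A
    (s (m) (s (s x_A (m)) (s x_A (m)))) : A
        (m) : A
          (m) : A
          (m) : A
        (s (m) (m)) : A
      (s (m) (s (m) (m))) : A
          (m) : A
          (m) : A
        (s (m) (m)) : A
          x_A : A
          (g) : C
        (s x_A (g)) : ✗ arg 1 at [0, 1, 1, 1, 1] has sort C, expected A
    x_A : A
    x_A : A
  (s x_A x_A) : A


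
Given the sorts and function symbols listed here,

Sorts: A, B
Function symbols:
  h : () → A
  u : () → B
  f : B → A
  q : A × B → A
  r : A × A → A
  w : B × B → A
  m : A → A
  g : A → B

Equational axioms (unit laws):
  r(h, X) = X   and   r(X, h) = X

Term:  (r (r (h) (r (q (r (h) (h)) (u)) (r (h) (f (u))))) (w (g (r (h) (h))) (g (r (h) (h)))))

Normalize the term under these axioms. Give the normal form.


normal form = (r (r (q (h) (u)) (f (u))) (w (g (h)) (g (h))))

1. (r (r (h) (r (q (r (h) (h)) (u)) (r (h) (f (u))))) (w (g (r (h) (h))) (g (r (h) (h)))))  →  (r (r (q (r (h) (h)) (u)) (r (h) (f (u)))) (w (g (r (h) (h))) (g (r (h) (h)))))
2. (r (r (q (r (h) (h)) (u)) (r (h) (f (u)))) (w (g (r (h) (h))) (g (r (h) (h)))))  →  (r (r (q (h) (u)) (r (h) (f (u)))) (w (g (r (h) (h))) (g (r (h) (h)))))
3. (r (r (q (h) (u)) (r (h) (f (u)))) (w (g (r (h) (h))) (g (r (h) (h)))))  →  (r (r (q (h) (u)) (f (u))) (w (g (r (h) (h))) (g (r (h) (h)))))
4. (r (r (q (h) (u)) (f (u))) (w (g (r (h) (h))) (g (r (h) (h)))))  →  (r (r (q (h) (u)) (f (u))) (w (g (h)) (g (r (h) (h)))))
5. (r (r (q (h) (u)) (f (u))) (w (g (h)) (g (r (h) (h)))))  →  (r (r (q (h) (u)) (f (u))) (w (g (h)) (g (h))))


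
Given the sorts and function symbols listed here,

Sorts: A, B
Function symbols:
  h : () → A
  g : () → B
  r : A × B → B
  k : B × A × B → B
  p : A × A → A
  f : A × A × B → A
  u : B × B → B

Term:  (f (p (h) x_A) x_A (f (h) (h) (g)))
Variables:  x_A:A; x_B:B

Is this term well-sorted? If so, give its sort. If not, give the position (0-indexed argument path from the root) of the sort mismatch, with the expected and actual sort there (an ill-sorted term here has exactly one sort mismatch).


    (h) : A
    x_A : A
  (p (h) x_A) : A
  x_A : A
    (h) : A
    (h) : A
    (g) : B
  (f (h) (h) (g)) : A
(f (p (h) x_A) x_A (f (h) (h) (g))) : ✗ arg 2 at [2] has sort A, expected B

ill-sorted at position [2]: expected B, got A


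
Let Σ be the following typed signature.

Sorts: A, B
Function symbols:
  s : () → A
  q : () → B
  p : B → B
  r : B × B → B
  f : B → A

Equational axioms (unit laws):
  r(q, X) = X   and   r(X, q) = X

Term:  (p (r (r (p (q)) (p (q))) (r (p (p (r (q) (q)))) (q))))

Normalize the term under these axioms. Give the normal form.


normal form = (p (r (r (p (q)) (p (q))) (p (p (q)))))

1. (p (r (r (p (q)) (p (q))) (r (p (p (r (q) (q)))) (q))))  →  (p (r (r (p (q)) (p (q))) (p (p (r (q) (q))))))
2. (p (r (r (p (q)) (p (q))) (p (p (r (q) (q))))))  →  (p (r (r (p (q)) (p (q))) (p (p (q)))))


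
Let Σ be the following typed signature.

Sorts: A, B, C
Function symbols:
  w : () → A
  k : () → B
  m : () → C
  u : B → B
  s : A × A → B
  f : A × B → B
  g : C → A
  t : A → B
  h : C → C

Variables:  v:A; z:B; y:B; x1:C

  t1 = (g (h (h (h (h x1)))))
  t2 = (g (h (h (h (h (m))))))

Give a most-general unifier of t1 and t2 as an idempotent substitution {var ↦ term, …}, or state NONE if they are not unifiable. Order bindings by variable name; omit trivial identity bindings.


{x1 ↦ (m)}


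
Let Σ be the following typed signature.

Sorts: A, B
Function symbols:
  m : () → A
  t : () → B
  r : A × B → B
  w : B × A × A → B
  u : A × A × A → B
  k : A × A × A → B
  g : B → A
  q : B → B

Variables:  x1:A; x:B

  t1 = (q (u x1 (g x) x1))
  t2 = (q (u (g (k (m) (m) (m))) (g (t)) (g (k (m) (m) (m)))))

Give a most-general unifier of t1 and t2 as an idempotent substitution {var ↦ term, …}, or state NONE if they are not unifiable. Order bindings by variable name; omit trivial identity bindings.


{x ↦ (t), x1 ↦ (g (k (m) (m) (m)))}


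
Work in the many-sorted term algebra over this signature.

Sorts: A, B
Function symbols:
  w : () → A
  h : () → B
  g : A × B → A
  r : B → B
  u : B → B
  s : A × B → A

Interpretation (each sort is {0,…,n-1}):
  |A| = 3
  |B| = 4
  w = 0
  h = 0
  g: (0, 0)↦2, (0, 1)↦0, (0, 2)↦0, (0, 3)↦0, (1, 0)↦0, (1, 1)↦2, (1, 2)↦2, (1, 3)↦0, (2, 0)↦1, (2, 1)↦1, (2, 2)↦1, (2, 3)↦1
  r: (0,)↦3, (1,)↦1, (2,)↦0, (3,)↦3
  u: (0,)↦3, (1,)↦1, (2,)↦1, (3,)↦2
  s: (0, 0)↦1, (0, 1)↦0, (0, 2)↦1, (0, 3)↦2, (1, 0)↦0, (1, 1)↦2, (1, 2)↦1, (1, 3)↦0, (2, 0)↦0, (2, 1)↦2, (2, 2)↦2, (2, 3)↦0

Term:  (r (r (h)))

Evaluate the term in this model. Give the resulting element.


value = 3

  h = 0
  (r (h)) = r(0,) = 3
  (r (r (h))) = r(3,) = 3


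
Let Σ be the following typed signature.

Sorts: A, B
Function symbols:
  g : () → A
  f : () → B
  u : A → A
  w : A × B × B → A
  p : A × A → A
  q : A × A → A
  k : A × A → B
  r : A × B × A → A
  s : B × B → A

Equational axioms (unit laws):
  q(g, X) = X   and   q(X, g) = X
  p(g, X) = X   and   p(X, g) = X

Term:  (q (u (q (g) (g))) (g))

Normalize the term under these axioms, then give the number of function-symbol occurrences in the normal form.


size = 2

1. (q (u (q (g) (g))) (g))  →  (u (q (g) (g)))
2. (u (q (g) (g)))  →  (u (g))
normal form: (u (g))


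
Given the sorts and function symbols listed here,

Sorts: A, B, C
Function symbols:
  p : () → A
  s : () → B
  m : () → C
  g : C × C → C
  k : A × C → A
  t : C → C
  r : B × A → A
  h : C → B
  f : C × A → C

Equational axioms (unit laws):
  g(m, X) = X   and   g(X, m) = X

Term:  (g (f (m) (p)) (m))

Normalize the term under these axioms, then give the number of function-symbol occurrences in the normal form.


1. (g (f (m) (p)) (m))  →  (f (m) (p))
normal form: (f (m) (p))

size = 3


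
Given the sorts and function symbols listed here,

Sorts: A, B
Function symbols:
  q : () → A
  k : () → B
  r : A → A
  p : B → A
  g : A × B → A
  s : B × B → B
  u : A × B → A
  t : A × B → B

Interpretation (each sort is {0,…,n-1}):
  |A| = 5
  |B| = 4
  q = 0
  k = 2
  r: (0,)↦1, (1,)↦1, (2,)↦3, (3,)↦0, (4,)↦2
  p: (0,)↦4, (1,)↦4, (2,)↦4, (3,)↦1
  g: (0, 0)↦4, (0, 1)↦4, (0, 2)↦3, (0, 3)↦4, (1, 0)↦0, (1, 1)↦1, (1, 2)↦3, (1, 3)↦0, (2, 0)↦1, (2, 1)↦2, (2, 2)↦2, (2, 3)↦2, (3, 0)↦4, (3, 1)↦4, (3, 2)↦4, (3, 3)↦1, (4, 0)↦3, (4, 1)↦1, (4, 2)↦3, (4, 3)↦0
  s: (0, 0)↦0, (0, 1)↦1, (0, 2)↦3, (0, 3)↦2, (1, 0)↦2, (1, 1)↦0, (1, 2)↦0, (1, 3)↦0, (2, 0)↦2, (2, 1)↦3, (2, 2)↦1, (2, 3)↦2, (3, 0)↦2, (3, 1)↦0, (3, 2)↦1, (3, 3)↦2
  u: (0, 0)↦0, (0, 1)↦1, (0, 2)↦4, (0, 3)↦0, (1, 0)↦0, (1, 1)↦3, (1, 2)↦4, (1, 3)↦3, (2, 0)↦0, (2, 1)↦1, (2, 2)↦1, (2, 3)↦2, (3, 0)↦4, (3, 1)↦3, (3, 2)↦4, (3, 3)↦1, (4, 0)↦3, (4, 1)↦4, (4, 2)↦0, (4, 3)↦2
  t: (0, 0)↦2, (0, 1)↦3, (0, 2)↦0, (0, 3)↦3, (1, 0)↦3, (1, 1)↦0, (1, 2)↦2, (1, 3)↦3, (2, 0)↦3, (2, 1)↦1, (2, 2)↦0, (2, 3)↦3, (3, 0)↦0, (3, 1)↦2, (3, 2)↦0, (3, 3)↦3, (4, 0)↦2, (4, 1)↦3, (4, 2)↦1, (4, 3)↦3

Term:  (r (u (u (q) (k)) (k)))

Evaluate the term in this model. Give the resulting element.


  q = 0
  k = 2
  (u (q) (k)) = u(0, 2) = 4
  k = 2
  (u (u (q) (k)) (k)) = u(4, 2) = 0
  (r (u (u (q) (k)) (k))) = r(0,) = 1

value = 1


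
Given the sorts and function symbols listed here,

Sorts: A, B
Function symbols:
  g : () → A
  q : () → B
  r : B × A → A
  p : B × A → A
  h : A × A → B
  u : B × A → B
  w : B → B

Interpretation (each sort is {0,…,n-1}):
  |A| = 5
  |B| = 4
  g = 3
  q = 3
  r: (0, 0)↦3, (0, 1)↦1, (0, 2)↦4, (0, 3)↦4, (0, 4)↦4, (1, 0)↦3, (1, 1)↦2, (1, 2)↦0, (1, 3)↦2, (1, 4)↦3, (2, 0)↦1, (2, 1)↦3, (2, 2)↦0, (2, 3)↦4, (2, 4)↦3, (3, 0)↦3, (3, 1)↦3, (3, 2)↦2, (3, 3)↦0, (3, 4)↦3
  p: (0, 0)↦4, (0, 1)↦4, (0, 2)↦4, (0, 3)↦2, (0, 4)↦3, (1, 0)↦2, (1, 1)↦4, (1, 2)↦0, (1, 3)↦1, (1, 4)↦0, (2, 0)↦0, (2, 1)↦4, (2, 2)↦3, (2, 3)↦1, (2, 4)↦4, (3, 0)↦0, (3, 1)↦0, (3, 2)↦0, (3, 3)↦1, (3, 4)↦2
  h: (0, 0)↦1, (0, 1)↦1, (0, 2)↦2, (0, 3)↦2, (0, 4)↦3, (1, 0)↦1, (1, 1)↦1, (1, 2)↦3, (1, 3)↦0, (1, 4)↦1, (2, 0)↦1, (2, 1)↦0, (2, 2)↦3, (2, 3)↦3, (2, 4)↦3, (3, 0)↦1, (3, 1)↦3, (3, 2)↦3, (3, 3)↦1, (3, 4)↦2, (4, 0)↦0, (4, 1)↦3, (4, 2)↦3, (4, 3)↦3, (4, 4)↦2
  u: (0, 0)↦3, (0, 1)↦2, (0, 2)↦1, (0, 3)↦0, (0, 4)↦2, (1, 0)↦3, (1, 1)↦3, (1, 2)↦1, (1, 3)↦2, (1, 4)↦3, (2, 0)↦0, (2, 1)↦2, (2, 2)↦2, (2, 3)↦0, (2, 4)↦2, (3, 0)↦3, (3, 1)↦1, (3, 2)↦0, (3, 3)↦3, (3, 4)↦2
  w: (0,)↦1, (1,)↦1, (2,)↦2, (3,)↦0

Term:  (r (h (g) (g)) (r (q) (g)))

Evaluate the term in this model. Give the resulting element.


value = 3

  g = 3
  g = 3
  (h (g) (g)) = h(3, 3) = 1
  q = 3
  g = 3
  (r (q) (g)) = r(3, 3) = 0
  (r (h (g) (g)) (r (q) (g))) = r(1, 0) = 3


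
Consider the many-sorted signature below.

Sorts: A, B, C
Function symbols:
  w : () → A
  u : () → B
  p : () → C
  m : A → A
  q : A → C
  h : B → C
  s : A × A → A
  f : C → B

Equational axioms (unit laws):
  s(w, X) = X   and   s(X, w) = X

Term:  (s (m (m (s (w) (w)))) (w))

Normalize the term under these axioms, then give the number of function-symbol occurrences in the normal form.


1. (s (m (m (s (w) (w)))) (w))  →  (m (m (s (w) (w))))
2. (m (m (s (w) (w))))  →  (m (m (w)))
normal form: (m (m (w)))

size = 3


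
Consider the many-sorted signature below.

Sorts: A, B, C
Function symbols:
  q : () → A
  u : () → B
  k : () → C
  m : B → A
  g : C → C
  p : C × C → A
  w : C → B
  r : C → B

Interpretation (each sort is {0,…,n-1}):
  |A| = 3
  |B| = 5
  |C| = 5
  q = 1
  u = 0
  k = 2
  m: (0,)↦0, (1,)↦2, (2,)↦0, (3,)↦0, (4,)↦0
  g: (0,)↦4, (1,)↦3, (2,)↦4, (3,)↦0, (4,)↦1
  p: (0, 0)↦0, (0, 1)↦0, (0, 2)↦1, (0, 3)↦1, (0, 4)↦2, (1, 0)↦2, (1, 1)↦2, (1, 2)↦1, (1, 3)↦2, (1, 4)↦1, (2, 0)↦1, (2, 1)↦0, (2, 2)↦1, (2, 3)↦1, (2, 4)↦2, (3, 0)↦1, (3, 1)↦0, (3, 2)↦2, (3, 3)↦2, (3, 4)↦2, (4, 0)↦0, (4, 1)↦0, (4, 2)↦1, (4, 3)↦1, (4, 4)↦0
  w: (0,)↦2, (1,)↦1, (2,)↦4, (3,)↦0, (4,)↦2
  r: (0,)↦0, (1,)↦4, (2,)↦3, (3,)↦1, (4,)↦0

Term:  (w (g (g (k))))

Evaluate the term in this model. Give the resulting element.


value = 1

  k = 2
  (g (k)) = g(2,) = 4
  (g (g (k))) = g(4,) = 1
  (w (g (g (k)))) = w(1,) = 1


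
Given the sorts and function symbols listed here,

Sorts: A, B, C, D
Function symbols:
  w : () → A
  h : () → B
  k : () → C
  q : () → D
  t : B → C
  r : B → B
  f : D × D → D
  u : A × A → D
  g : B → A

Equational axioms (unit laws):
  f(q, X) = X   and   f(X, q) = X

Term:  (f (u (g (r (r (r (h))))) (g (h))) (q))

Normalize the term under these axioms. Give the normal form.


1. (f (u (g (r (r (r (h))))) (g (h))) (q))  →  (u (g (r (r (r (h))))) (g (h)))

normal form = (u (g (r (r (r (h))))) (g (h)))


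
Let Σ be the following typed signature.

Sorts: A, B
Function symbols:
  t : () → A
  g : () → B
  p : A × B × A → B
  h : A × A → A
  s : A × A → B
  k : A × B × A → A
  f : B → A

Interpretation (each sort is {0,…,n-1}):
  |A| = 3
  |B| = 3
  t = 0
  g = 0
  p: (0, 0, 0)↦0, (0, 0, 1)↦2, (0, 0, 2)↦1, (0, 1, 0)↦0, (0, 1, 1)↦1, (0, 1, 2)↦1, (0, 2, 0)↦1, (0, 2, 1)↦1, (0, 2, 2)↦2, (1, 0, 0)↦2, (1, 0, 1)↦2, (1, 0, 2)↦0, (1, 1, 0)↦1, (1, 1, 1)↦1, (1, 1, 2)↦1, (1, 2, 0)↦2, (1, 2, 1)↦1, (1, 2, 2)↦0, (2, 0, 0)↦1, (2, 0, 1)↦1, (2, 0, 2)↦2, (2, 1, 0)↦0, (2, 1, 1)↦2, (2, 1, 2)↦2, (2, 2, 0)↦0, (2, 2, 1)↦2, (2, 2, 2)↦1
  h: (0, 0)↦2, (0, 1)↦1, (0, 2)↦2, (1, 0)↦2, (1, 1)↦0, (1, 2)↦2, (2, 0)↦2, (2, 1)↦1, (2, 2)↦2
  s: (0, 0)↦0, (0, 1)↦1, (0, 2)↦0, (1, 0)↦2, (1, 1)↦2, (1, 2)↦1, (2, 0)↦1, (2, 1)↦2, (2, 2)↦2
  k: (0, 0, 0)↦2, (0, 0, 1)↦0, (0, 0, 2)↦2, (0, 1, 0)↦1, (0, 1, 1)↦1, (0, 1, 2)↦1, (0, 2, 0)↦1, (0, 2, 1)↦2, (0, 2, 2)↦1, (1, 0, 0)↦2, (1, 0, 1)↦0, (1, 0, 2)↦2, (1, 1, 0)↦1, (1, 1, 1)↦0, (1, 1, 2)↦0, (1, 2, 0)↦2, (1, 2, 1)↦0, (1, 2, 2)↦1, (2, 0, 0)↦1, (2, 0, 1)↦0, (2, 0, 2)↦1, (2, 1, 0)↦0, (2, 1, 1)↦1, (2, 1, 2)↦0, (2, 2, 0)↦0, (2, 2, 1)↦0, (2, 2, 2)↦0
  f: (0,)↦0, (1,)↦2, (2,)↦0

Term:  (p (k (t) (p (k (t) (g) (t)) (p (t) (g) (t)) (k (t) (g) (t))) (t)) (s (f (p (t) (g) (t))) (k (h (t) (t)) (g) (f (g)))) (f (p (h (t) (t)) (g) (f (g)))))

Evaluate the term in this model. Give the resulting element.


  t = 0
  t = 0
  g = 0
  t = 0
  (k (t) (g) (t)) = k(0, 0, 0) = 2
  t = 0
  g = 0
  t = 0
  (p (t) (g) (t)) = p(0, 0, 0) = 0
  t = 0
  g = 0
  t = 0
  (k (t) (g) (t)) = k(0, 0, 0) = 2
  (p (k (t) (g) (t)) (p (t) (g) (t)) (k (t) (g) (t))) = p(2, 0, 2) = 2
  t = 0
  (k (t) (p (k (t) (g) (t)) (p (t) (g) (t)) (k (t) (g) (t))) (t)) = k(0, 2, 0) = 1
  t = 0
  g = 0
  t = 0
  (p (t) (g) (t)) = p(0, 0, 0) = 0
  (f (p (t) (g) (t))) = f(0,) = 0
  t = 0
  t = 0
  (h (t) (t)) = h(0, 0) = 2
  g = 0
  g = 0
  (f (g)) = f(0,) = 0
  (k (h (t) (t)) (g) (f (g))) = k(2, 0, 0) = 1
  (s (f (p (t) (g) (t))) (k (h (t) (t)) (g) (f (g)))) = s(0, 1) = 1
  t = 0
  t = 0
  (h (t) (t)) = h(0, 0) = 2
  g = 0
  g = 0
  (f (g)) = f(0,) = 0
  (p (h (t) (t)) (g) (f (g))) = p(2, 0, 0) = 1
  (f (p (h (t) (t)) (g) (f (g)))) = f(1,) = 2
  (p (k (t) (p (k (t) (g) (t)) (p (t) (g) (t)) (k (t) (g) (t))) (t)) (s (f (p (t) (g) (t))) (k (h (t) (t)) (g) (f (g)))) (f (p (h (t) (t)) (g) (f (g))))) = p(1, 1, 2) = 1

value = 1


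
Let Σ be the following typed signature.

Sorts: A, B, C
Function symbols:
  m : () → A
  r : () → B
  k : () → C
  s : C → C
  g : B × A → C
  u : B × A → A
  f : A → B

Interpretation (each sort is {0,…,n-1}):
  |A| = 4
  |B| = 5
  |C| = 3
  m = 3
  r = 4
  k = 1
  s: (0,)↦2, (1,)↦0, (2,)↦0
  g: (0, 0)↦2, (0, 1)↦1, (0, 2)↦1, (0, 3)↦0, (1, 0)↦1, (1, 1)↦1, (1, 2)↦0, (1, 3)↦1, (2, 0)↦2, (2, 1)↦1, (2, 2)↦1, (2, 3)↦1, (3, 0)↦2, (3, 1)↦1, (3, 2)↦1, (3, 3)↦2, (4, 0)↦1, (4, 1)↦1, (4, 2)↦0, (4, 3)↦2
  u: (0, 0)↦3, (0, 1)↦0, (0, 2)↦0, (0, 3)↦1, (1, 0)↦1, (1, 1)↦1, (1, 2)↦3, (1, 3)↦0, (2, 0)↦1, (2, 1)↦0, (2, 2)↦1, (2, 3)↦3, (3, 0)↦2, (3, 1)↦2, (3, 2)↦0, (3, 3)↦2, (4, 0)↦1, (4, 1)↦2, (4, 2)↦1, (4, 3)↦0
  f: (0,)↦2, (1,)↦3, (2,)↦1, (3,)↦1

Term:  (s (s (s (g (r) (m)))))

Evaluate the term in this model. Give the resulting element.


value = 0

  r = 4
  m = 3
  (g (r) (m)) = g(4, 3) = 2
  (s (g (r) (m))) = s(2,) = 0
  (s (s (g (r) (m)))) = s(0,) = 2
  (s (s (s (g (r) (m))))) = s(2,) = 0


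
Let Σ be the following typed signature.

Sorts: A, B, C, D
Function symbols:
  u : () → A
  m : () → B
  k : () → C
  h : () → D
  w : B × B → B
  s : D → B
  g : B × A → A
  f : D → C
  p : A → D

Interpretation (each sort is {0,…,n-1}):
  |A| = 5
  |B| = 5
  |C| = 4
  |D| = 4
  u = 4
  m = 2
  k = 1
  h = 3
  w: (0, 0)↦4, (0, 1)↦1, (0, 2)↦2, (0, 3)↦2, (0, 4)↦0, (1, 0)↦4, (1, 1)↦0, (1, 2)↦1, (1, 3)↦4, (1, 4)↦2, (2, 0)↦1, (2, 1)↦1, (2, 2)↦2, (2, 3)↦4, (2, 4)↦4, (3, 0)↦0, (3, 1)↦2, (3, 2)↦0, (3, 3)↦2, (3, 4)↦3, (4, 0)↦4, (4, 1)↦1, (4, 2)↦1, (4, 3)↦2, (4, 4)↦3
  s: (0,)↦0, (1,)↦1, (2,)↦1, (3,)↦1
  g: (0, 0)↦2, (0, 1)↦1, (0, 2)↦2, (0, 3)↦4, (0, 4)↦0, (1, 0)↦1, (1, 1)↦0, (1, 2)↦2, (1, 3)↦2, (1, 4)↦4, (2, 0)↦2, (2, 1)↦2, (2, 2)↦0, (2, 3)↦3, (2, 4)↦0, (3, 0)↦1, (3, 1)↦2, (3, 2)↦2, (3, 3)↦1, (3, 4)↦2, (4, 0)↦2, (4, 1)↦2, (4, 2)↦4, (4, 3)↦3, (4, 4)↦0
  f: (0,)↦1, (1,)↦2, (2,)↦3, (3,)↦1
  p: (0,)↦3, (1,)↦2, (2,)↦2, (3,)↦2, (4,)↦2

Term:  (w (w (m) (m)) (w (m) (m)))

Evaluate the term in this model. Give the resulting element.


  m = 2
  m = 2
  (w (m) (m)) = w(2, 2) = 2
  m = 2
  m = 2
  (w (m) (m)) = w(2, 2) = 2
  (w (w (m) (m)) (w (m) (m))) = w(2, 2) = 2

value = 2


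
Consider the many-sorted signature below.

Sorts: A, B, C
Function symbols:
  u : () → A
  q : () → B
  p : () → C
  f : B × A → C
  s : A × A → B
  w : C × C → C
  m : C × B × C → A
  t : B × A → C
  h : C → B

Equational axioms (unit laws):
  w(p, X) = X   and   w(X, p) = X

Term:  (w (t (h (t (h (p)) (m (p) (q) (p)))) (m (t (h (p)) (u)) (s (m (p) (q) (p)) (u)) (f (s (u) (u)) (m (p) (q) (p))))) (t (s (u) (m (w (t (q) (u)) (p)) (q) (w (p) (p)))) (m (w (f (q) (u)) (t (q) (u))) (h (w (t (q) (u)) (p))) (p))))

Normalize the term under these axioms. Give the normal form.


normal form = (w (t (h (t (h (p)) (m (p) (q) (p)))) (m (t (h (p)) (u)) (s (m (p) (q) (p)) (u)) (f (s (u) (u)) (m (p) (q) (p))))) (t (s (u) (m (t (q) (u)) (q) (p))) (m (w (f (q) (u)) (t (q) (u))) (h (t (q) (u))) (p))))

1. (w (t (h (t (h (p)) (m (p) (q) (p)))) (m (t (h (p)) (u)) (s (m (p) (q) (p)) (u)) (f (s (u) (u)) (m (p) (q) (p))))) (t (s (u) (m (w (t (q) (u)) (p)) (q) (w (p) (p)))) (m (w (f (q) (u)) (t (q) (u))) (h (w (t (q) (u)) (p))) (p))))  →  (w (t (h (t (h (p)) (m (p) (q) (p)))) (m (t (h (p)) (u)) (s (m (p) (q) (p)) (u)) (f (s (u) (u)) (m (p) (q) (p))))) (t (s (u) (m (t (q) (u)) (q) (w (p) (p)))) (m (w (f (q) (u)) (t (q) (u))) (h (w (t (q) (u)) (p))) (p))))
2. (w (t (h (t (h (p)) (m (p) (q) (p)))) (m (t (h (p)) (u)) (s (m (p) (q) (p)) (u)) (f (s (u) (u)) (m (p) (q) (p))))) (t (s (u) (m (t (q) (u)) (q) (w (p) (p)))) (m (w (f (q) (u)) (t (q) (u))) (h (w (t (q) (u)) (p))) (p))))  →  (w (t (h (t (h (p)) (m (p) (q) (p)))) (m (t (h (p)) (u)) (s (m (p) (q) (p)) (u)) (f (s (u) (u)) (m (p) (q) (p))))) (t (s (u) (m (t (q) (u)) (q) (p))) (m (w (f (q) (u)) (t (q) (u))) (h (w (t (q) (u)) (p))) (p))))
3. (w (t (h (t (h (p)) (m (p) (q) (p)))) (m (t (h (p)) (u)) (s (m (p) (q) (p)) (u)) (f (s (u) (u)) (m (p) (q) (p))))) (t (s (u) (m (t (q) (u)) (q) (p))) (m (w (f (q) (u)) (t (q) (u))) (h (w (t (q) (u)) (p))) (p))))  →  (w (t (h (t (h (p)) (m (p) (q) (p)))) (m (t (h (p)) (u)) (s (m (p) (q) (p)) (u)) (f (s (u) (u)) (m (p) (q) (p))))) (t (s (u) (m (t (q) (u)) (q) (p))) (m (w (f (q) (u)) (t (q) (u))) (h (t (q) (u))) (p))))
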